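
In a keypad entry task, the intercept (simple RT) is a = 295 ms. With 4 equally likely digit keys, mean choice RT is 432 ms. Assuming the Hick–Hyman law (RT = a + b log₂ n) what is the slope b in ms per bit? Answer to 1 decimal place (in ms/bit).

4 alternatives carry log₂ 4 = 2 bits; the choice cost is 432 − 295 = 137 ms, so b = 137/2 = 68.500 ms/bit.

68.5 ms/bit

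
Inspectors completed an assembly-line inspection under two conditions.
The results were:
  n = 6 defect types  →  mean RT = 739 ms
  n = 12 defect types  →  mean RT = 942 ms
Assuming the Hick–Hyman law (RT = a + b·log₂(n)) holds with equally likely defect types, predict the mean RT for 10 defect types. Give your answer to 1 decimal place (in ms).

888.6 ms

Fit slope and intercept:
  b = (942 − 739) / (log₂ 12 − log₂ 6) = 203 / (3.5850 − 2.5850) = 203.000 ms/bit
  a = 739 − 203.000 × 2.5850 = 214.253 ms
Then RT(10) = 214.253 + 203.000 × log₂ 10 = 214.253 + 203.000 × 3.3219 ≈ 888.604 ms.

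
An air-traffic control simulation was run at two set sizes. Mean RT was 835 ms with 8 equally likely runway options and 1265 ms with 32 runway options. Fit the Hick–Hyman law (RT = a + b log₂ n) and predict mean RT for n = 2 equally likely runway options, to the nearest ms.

405 ms

Fit slope and intercept:
  b = (1265 − 835) / (log₂ 32 − log₂ 8) = 430 / (5 − 3) = 215 ms/bit
  a = 835 − 215 × 3 = 190 ms
Then RT(2) = 190 + 215 × log₂ 2 = 190 + 215 × 1 ≈ 405.000 ms.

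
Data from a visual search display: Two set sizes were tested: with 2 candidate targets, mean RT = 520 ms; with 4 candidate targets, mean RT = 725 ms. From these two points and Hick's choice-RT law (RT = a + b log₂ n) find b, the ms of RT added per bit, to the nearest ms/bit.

The slope on a log₂ axis is (725 − 520) / (2 − 1) = 205 ms/bit.

205 ms/bit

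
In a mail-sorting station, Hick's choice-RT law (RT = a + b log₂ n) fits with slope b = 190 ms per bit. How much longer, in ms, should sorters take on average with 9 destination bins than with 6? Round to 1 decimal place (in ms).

The intercept a cancels: ΔRT = b·(log₂ n₂ − log₂ n₁) = b·log₂(n₂/n₁).
log₂(9) − log₂(6) = 3.1699 − 2.5850 = 0.5850.
ΔRT = 190 × 0.5850 = 111.143 ms.

111.1 ms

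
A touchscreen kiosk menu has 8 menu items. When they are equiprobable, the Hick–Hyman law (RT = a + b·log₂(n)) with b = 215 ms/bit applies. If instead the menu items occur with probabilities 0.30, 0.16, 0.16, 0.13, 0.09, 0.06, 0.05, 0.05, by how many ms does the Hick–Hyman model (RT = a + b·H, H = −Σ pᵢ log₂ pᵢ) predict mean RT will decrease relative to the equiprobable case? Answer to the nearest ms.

Equiprobable entropy H₀ = log₂ 8 = 3.0000 bits.
Skewed entropy H = −Σ pᵢ log₂ pᵢ = 2.7381 bits.
ΔRT = b·(H₀ − H) = 215 × 0.2619 = 56.30 ms.

56 ms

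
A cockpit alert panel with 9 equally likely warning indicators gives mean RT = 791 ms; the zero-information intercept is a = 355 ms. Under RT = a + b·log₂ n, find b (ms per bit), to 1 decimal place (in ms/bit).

log₂(9) = 3.1699 bits.
b = (RT − a)/log₂ n = (791 − 355) / 3.1699 = 137.543 ms/bit.

137.5 ms/bit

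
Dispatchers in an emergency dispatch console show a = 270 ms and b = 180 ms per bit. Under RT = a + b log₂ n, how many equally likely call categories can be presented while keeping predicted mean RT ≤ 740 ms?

Set 270 + 180·log₂ n ≤ 740 → log₂ n ≤ (740 − 270)/180 = 2.6111.
So n ≤ 2^2.6111 = 6.110; the largest integer n is 6.

6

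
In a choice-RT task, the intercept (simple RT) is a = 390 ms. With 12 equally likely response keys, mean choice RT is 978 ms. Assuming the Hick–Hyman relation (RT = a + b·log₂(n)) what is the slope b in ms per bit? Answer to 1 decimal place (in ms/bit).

164.0 ms/bit

log₂(12) = 3.5850 bits.
b = (RT − a)/log₂ n = (978 − 390) / 3.5850 = 164.018 ms/bit.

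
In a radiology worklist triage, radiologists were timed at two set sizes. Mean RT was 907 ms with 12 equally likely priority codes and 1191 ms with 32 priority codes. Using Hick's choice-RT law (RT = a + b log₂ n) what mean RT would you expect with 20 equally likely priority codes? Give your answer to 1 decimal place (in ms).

1054.9 ms

Solve the two-equation system in a and b:
  b = (1191 − 907) / (log₂ 32 − log₂ 12) = 284 / (5 − 3.5850) = 200.701 ms/bit
  a = 907 − 200.701 × 3.5850 = 187.493 ms
Then RT(20) = 187.493 + 200.701 × log₂ 20 = 187.493 + 200.701 × 4.3219 ≈ 1054.910 ms.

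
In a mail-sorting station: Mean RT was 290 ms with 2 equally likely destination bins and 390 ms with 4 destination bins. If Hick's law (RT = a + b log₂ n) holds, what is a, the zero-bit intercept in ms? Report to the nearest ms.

190 ms

Slope: b = (390 − 290) / (log₂ 4 − log₂ 2) = 100/1.0000 = 100 ms/bit.
Intercept: a = 290 − 100·log₂(2) = 190.000 ms.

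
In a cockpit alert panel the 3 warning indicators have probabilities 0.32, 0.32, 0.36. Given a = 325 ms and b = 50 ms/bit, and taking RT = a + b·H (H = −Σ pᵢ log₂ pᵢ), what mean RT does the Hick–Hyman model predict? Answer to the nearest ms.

404 ms

H = 0.32·log₂(1/0.32) + 0.32·log₂(1/0.32) + 0.36·log₂(1/0.36) = 1.5827 bits.
RT = 325 + 50 × 1.5827 = 404.13 ms.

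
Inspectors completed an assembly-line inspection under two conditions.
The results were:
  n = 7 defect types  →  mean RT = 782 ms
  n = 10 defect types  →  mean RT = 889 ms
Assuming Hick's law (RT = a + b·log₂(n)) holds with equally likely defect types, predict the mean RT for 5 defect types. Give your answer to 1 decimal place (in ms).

681.1 ms

With log₂ n on the abscissa the relation is linear; from the two conditions:
  b = (889 − 782) / (log₂ 10 − log₂ 7) = 107 / (3.3219 − 2.8074) = 207.939 ms/bit
  a = 782 − 207.939 × 2.8074 = 198.241 ms
Then RT(5) = 198.241 + 207.939 × log₂ 5 = 198.241 + 207.939 × 2.3219 ≈ 681.061 ms.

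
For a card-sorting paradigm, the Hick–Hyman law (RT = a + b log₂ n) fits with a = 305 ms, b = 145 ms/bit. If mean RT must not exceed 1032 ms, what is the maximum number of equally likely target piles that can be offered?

32

Information budget: (1032 − 305)/145 = 5.0138 bits, so n ≤ 2^5.0138 = 32.307 → at most 32.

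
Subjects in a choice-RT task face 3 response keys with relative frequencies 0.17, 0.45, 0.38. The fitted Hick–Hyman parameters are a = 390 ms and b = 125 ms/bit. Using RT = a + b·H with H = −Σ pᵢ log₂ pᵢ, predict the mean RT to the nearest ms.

Entropy contributions −pᵢ log₂ pᵢ: 0.4346, 0.5184, 0.5305; sum H = 1.4834 bits.
RT = a + bH = 390 + 125·1.4834 = 575.43 ms.

575 ms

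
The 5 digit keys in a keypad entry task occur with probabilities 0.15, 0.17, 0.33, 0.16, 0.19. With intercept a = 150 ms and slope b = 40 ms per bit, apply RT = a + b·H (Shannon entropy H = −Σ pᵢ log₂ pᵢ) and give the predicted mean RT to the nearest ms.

240 ms

Entropy contributions −pᵢ log₂ pᵢ: 0.4105, 0.4346, 0.5278, 0.4230, 0.4552; sum H = 2.2512 bits.
RT = a + bH = 150 + 40·2.2512 = 240.05 ms.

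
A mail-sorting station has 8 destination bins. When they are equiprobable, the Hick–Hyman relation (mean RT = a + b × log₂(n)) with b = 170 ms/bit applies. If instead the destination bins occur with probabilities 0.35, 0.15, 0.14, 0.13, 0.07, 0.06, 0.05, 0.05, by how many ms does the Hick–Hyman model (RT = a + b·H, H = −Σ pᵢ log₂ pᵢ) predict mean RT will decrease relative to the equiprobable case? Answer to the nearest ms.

57 ms

The RT saving is b·ΔH. Equiprobable H₀ = log₂(8) = 3.0000 bits; with the given probabilities H = 2.6647 bits.
b·(H₀ − H) = 170 × (3.0000 − 2.6647) = 57.00 ms.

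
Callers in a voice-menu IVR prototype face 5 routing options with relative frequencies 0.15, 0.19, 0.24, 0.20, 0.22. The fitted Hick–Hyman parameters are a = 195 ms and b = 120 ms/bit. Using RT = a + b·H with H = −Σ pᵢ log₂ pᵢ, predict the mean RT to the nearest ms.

H = 0.15·log₂(1/0.15) + 0.19·log₂(1/0.19) + 0.24·log₂(1/0.24) + 0.20·log₂(1/0.20) + 0.22·log₂(1/0.22) = 2.3049 bits.
RT = 195 + 120 × 2.3049 = 471.58 ms.

472 ms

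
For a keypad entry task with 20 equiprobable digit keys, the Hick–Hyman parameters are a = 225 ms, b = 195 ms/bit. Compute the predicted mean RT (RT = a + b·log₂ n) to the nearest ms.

1068 ms

log₂(20) = 4.3219 bits, so RT = 225 + 195 × 4.3219 ≈ 1067.776 ms.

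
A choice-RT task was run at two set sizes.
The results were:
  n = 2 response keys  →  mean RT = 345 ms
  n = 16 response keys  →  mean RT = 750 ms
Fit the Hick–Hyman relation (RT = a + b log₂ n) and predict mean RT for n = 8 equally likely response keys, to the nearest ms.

615 ms

With log₂ n on the abscissa the relation is linear; from the two conditions:
  b = (750 − 345) / (log₂ 16 − log₂ 2) = 405 / (4 − 1) = 135 ms/bit
  a = 345 − 135 × 1 = 210 ms
Then RT(8) = 210 + 135 × log₂ 8 = 210 + 135 × 3 ≈ 615.000 ms.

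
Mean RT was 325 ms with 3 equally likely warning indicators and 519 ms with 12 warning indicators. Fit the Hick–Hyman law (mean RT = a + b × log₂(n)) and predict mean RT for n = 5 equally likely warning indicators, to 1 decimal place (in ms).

Solve the two-equation system in a and b:
  b = (519 − 325) / (log₂ 12 − log₂ 3) = 194 / (3.5850 − 1.5850) = 97.000 ms/bit
  a = 325 − 97.000 × 1.5850 = 171.259 ms
Then RT(5) = 171.259 + 97.000 × log₂ 5 = 171.259 + 97.000 × 2.3219 ≈ 396.486 ms.

396.5 ms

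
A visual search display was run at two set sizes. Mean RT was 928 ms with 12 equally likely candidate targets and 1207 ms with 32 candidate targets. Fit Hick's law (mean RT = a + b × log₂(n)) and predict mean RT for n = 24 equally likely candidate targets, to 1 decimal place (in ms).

With log₂ n on the abscissa the relation is linear; from the two conditions:
  b = (1207 − 928) / (log₂ 32 − log₂ 12) = 279 / (5 − 3.5850) = 197.168 ms/bit
  a = 928 − 197.168 × 3.5850 = 221.160 ms
Then RT(24) = 221.160 + 197.168 × log₂ 24 = 221.160 + 197.168 × 4.5850 ≈ 1125.168 ms.

1125.2 ms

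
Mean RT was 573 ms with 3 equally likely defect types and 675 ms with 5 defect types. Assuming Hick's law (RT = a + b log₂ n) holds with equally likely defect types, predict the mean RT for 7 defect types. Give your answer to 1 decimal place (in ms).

742.2 ms

With log₂ n on the abscissa the relation is linear; from the two conditions:
  b = (675 − 573) / (log₂ 5 − log₂ 3) = 102 / (2.3219 − 1.5850) = 138.405 ms/bit
  a = 573 − 138.405 × 1.5850 = 353.633 ms
Then RT(7) = 353.633 + 138.405 × log₂ 7 = 353.633 + 138.405 × 2.8074 ≈ 742.186 ms.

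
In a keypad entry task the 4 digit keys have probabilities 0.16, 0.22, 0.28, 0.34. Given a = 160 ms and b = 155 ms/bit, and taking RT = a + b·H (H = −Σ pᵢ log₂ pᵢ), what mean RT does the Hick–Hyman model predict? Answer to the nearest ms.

H = 0.16·log₂(1/0.16) + 0.22·log₂(1/0.22) + 0.28·log₂(1/0.28) + 0.34·log₂(1/0.34) = 1.9470 bits.
RT = 160 + 155 × 1.9470 = 461.78 ms.

462 ms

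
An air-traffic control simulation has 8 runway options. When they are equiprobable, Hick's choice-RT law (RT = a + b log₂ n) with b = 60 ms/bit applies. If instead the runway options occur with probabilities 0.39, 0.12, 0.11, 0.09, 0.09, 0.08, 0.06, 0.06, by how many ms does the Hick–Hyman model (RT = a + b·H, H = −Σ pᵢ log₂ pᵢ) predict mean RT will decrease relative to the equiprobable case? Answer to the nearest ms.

21 ms

Equiprobable entropy H₀ = log₂ 8 = 3.0000 bits.
Skewed entropy H = −Σ pᵢ log₂ pᵢ = 2.6510 bits.
ΔRT = b·(H₀ − H) = 60 × 0.3490 = 20.94 ms.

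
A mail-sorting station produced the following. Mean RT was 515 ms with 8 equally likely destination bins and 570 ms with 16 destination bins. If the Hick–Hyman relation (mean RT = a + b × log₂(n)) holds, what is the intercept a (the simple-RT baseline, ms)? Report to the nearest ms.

The slope on a log₂ axis is (570 − 515) / (4 − 3) = 55 ms/bit.
Intercept: a = 515 − 55·log₂(8) = 350.000 ms.

350 ms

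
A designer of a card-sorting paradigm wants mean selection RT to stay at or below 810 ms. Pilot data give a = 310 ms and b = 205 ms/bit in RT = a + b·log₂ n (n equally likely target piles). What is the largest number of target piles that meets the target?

Set 310 + 205·log₂ n ≤ 810 → log₂ n ≤ (810 − 310)/205 = 2.4390.
So n ≤ 2^2.4390 = 5.423; the largest integer n is 5.

5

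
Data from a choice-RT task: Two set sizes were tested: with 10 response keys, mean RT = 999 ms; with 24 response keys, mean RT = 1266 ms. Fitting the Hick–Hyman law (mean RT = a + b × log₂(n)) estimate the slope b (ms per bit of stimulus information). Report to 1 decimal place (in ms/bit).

b = (RT₂ − RT₁)/(log₂ n₂ − log₂ n₁) = (1266 − 999)/(4.5850 − 3.3219) = 211.396 ms/bit.

211.4 ms/bit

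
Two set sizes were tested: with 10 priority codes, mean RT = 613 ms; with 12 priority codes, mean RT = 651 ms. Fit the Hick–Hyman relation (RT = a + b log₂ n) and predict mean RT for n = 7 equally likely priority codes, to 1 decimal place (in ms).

538.7 ms

Solve the two-equation system in a and b:
  b = (651 − 613) / (log₂ 12 − log₂ 10) = 38 / (3.5850 − 3.3219) = 144.468 ms/bit
  a = 613 − 144.468 × 3.3219 = 133.088 ms
Then RT(7) = 133.088 + 144.468 × log₂ 7 = 133.088 + 144.468 × 2.8074 ≈ 538.661 ms.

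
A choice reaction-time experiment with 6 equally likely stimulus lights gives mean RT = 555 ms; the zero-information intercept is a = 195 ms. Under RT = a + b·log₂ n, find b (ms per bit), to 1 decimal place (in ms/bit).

log₂(6) = 2.5850 bits.
b = (RT − a)/log₂ n = (555 − 195) / 2.5850 = 139.267 ms/bit.

139.3 ms/bit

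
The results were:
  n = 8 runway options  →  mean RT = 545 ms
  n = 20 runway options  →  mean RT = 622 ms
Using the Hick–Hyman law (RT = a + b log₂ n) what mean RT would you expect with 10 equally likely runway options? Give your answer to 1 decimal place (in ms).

With log₂ n on the abscissa the relation is linear; from the two conditions:
  b = (622 − 545) / (log₂ 20 − log₂ 8) = 77 / (4.3219 − 3) = 58.248 ms/bit
  a = 545 − 58.248 × 3 = 370.255 ms
Then RT(10) = 370.255 + 58.248 × log₂ 10 = 370.255 + 58.248 × 3.3219 ≈ 563.752 ms.

563.8 ms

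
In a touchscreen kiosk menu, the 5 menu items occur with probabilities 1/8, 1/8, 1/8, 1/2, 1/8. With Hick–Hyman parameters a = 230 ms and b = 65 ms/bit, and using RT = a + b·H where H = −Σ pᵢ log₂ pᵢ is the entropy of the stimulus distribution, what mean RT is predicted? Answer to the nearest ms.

H = −Σ pᵢ log₂ pᵢ = 0.125·3 + 0.125·3 + 0.125·3 + 0.5·1 + 0.125·3 = 2.000 bits.
RT = 230 + 65 × 2.000 = 360.00 ms.

360 ms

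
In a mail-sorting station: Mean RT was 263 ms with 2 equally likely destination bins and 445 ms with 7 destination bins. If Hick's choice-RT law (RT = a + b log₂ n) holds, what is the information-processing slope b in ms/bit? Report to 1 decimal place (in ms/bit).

The slope on a log₂ axis is (445 − 263) / (2.8074 − 1) = 100.700 ms/bit.

100.7 ms/bit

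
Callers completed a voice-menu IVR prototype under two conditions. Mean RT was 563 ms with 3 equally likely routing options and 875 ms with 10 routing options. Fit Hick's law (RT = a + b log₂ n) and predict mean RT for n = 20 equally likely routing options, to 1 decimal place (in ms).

1054.6 ms

Solve the two-equation system in a and b:
  b = (875 − 563) / (log₂ 10 − log₂ 3) = 312 / (3.3219 − 1.5850) = 179.624 ms/bit
  a = 563 − 179.624 × 1.5850 = 278.303 ms
Then RT(20) = 278.303 + 179.624 × log₂ 20 = 278.303 + 179.624 × 4.3219 ≈ 1054.624 ms.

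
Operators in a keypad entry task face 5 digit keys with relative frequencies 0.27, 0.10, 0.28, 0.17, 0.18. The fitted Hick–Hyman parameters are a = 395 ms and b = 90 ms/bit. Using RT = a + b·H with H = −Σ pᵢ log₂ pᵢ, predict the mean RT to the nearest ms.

596 ms

Entropy contributions −pᵢ log₂ pᵢ: 0.5100, 0.3322, 0.5142, 0.4346, 0.4453; sum H = 2.2363 bits.
RT = a + bH = 395 + 90·2.2363 = 596.27 ms.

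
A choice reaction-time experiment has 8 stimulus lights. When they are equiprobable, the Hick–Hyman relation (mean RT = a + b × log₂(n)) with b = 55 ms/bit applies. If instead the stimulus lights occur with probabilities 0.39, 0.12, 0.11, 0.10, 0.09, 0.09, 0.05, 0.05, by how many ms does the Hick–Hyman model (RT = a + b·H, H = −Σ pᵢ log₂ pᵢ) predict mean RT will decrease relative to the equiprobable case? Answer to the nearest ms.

20 ms

Equiprobable entropy H₀ = log₂ 8 = 3.0000 bits.
Skewed entropy H = −Σ pᵢ log₂ pᵢ = 2.6368 bits.
ΔRT = b·(H₀ − H) = 55 × 0.3632 = 19.97 ms.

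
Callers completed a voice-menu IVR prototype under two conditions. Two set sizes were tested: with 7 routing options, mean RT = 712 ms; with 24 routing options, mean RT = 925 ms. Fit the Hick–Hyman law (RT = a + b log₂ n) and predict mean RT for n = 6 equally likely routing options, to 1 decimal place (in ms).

Fit slope and intercept:
  b = (925 − 712) / (log₂ 24 − log₂ 7) = 213 / (4.5850 − 2.8074) = 119.824 ms/bit
  a = 712 − 119.824 × 2.8074 = 375.612 ms
Then RT(6) = 375.612 + 119.824 × log₂ 6 = 375.612 + 119.824 × 2.5850 ≈ 685.352 ms.

685.4 ms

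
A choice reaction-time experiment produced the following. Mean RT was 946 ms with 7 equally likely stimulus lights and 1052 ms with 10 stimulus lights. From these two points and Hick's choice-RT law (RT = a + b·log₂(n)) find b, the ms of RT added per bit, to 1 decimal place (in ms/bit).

206.0 ms/bit

b = (RT₂ − RT₁)/(log₂ n₂ − log₂ n₁) = (1052 − 946)/(3.3219 − 2.8074) = 205.996 ms/bit.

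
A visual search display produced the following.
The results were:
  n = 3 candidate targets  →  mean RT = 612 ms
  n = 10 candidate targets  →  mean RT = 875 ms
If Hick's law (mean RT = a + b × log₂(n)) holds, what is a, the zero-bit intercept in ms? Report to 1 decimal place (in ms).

Slope: b = (875 − 612) / (log₂ 10 − log₂ 3) = 263/1.7370 = 151.413 ms/bit.
a = RT₁ − b·log₂ n₁ = 612 − 151.413 × 1.5850 = 372.015 ms.

372.0 ms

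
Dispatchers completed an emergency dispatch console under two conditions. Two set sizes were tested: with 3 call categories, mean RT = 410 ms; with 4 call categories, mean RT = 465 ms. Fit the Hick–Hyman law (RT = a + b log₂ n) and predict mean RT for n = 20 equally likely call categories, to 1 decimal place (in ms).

RT is linear in log₂ n, so two points fix the line:
  b = (465 − 410) / (log₂ 4 − log₂ 3) = 55 / (2 − 1.5850) = 132.518 ms/bit
  a = 410 − 132.518 × 1.5850 = 199.964 ms
Then RT(20) = 199.964 + 132.518 × log₂ 20 = 199.964 + 132.518 × 4.3219 ≈ 772.698 ms.

772.7 ms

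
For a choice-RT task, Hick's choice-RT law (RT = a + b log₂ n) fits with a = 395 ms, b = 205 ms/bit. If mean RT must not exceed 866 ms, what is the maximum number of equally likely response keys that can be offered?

4

Set 395 + 205·log₂ n ≤ 866 → log₂ n ≤ (866 − 395)/205 = 2.2976.
So n ≤ 2^2.2976 = 4.916; the largest integer n is 4.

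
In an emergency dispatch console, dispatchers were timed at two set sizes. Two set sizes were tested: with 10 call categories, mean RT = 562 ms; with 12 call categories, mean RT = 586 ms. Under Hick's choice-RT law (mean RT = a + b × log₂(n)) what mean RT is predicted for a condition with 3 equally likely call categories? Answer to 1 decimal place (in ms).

Solve the two-equation system in a and b:
  b = (586 − 562) / (log₂ 12 − log₂ 10) = 24 / (3.5850 − 3.3219) = 91.243 ms/bit
  a = 562 − 91.243 × 3.3219 = 258.898 ms
Then RT(3) = 258.898 + 91.243 × log₂ 3 = 258.898 + 91.243 × 1.5850 ≈ 403.514 ms.

403.5 ms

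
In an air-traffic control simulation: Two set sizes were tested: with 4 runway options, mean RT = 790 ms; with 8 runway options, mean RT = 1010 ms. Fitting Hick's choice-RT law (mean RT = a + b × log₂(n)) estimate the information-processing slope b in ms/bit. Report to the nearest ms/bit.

The slope on a log₂ axis is (1010 − 790) / (3 − 2) = 220 ms/bit.

220 ms/bit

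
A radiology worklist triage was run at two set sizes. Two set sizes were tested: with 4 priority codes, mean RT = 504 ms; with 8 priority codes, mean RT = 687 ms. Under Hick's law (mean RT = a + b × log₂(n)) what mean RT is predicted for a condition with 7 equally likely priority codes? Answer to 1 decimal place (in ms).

651.7 ms

With log₂ n on the abscissa the relation is linear; from the two conditions:
  b = (687 − 504) / (log₂ 8 − log₂ 4) = 183 / (3 − 2) = 183.000 ms/bit
  a = 504 − 183.000 × 2 = 138.000 ms
Then RT(7) = 138.000 + 183.000 × log₂ 7 = 138.000 + 183.000 × 2.8074 ≈ 651.746 ms.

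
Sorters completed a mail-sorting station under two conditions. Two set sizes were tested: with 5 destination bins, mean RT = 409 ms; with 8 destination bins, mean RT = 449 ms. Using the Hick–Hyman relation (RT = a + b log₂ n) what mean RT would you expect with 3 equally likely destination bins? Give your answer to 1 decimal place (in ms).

Solve the two-equation system in a and b:
  b = (449 − 409) / (log₂ 8 − log₂ 5) = 40 / (3 − 2.3219) = 58.991 ms/bit
  a = 409 − 58.991 × 2.3219 = 272.028 ms
Then RT(3) = 272.028 + 58.991 × log₂ 3 = 272.028 + 58.991 × 1.5850 ≈ 365.526 ms.

365.5 ms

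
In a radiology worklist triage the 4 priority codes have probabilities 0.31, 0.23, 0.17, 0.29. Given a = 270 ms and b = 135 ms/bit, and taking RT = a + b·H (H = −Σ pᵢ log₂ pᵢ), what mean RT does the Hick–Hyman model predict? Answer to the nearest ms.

Entropy contributions −pᵢ log₂ pᵢ: 0.5238, 0.4877, 0.4346, 0.5179; sum H = 1.9640 bits.
RT = a + bH = 270 + 135·1.9640 = 535.13 ms.

535 ms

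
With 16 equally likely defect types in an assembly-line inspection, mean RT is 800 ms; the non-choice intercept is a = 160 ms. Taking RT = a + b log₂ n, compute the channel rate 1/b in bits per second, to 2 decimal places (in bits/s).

6.25 bits/s

Choice component = 800 − 160 = 640 ms over log₂(16) = 4 bits.
b = 640 / 4 = 160.000 ms/bit, so 1/b = 6.250 bits/s.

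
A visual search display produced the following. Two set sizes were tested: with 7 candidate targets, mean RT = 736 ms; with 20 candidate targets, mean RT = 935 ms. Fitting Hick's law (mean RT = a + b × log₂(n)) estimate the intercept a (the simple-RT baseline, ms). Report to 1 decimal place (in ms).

Slope: b = (935 − 736) / (log₂ 20 − log₂ 7) = 199/1.5146 = 131.390 ms/bit.
Intercept: a = 736 − 131.390·log₂(7) = 367.141 ms.

367.1 ms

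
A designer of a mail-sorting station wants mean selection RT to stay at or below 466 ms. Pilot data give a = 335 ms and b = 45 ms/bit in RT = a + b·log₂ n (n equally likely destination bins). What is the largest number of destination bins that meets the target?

7

Information budget: (466 − 335)/45 = 2.9111 bits, so n ≤ 2^2.9111 = 7.522 → at most 7.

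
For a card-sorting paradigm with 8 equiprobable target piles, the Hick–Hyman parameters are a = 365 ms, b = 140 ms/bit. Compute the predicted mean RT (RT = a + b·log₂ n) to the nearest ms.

785 ms

log₂(8) = 3 bits, so RT = 365 + 140 × 3 ≈ 785.000 ms.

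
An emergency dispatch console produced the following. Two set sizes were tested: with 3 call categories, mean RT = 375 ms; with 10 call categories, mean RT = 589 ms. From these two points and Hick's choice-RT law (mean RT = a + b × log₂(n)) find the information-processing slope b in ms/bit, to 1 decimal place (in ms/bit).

Slope: b = (589 − 375) / (log₂ 10 − log₂ 3) = 214/1.7370 = 123.203 ms/bit.

123.2 ms/bit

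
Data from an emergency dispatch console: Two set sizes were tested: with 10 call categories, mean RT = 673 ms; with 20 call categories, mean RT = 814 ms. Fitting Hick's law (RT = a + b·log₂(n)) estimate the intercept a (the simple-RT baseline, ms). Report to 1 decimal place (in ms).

204.6 ms

The slope on a log₂ axis is (814 − 673) / (4.3219 − 3.3219) = 141.000 ms/bit.
Intercept: a = 673 − 141.000·log₂(10) = 204.608 ms.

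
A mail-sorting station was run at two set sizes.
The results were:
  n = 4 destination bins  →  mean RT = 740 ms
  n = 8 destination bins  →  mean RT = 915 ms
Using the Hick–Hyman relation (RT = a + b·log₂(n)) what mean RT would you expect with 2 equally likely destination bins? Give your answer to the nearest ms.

565 ms

With log₂ n on the abscissa the relation is linear; from the two conditions:
  b = (915 − 740) / (log₂ 8 − log₂ 4) = 175 / (3 − 2) = 175 ms/bit
  a = 740 − 175 × 2 = 390 ms
Then RT(2) = 390 + 175 × log₂ 2 = 390 + 175 × 1 ≈ 565.000 ms.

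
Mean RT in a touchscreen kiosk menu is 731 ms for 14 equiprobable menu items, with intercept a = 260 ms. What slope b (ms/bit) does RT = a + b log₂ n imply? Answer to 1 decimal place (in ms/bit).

123.7 ms/bit

14 alternatives carry log₂ 14 = 3.8074 bits; the choice cost is 731 − 260 = 471 ms, so b = 471/3.8074 = 123.708 ms/bit.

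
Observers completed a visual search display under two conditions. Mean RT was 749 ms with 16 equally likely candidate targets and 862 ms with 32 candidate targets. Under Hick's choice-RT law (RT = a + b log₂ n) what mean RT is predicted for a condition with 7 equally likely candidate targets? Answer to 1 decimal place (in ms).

614.2 ms

With log₂ n on the abscissa the relation is linear; from the two conditions:
  b = (862 − 749) / (log₂ 32 − log₂ 16) = 113 / (5 − 4) = 113.000 ms/bit
  a = 749 − 113.000 × 4 = 297.000 ms
Then RT(7) = 297.000 + 113.000 × log₂ 7 = 297.000 + 113.000 × 2.8074 ≈ 614.231 ms.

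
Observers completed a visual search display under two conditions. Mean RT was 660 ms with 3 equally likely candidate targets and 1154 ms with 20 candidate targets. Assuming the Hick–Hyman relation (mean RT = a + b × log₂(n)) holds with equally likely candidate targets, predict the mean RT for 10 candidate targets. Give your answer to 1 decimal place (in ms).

Fit slope and intercept:
  b = (1154 − 660) / (log₂ 20 − log₂ 3) = 494 / (4.3219 − 1.5850) = 180.492 ms/bit
  a = 660 − 180.492 × 1.5850 = 373.927 ms
Then RT(10) = 373.927 + 180.492 × log₂ 10 = 373.927 + 180.492 × 3.3219 ≈ 973.508 ms.

973.5 ms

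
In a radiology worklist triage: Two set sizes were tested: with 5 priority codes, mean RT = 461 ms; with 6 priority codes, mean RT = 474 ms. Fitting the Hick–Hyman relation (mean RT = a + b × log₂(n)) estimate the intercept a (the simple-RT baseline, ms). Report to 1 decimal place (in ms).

346.2 ms

b = (RT₂ − RT₁)/(log₂ n₂ − log₂ n₁) = (474 − 461)/(2.5850 − 2.3219) = 49.423 ms/bit.
Intercept: a = 461 − 49.423·log₂(5) = 346.243 ms.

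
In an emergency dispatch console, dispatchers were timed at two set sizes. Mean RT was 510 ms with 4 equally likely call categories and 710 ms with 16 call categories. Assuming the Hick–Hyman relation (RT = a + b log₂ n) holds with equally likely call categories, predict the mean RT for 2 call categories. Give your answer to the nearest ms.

With log₂ n on the abscissa the relation is linear; from the two conditions:
  b = (710 − 510) / (log₂ 16 − log₂ 4) = 200 / (4 − 2) = 100 ms/bit
  a = 510 − 100 × 2 = 310 ms
Then RT(2) = 310 + 100 × log₂ 2 = 310 + 100 × 1 ≈ 410.000 ms.

410 ms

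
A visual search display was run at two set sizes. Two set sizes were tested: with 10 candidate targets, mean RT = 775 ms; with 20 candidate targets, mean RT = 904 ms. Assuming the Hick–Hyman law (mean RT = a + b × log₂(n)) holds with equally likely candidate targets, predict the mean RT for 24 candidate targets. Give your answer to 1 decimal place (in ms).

RT is linear in log₂ n, so two points fix the line:
  b = (904 − 775) / (log₂ 20 − log₂ 10) = 129 / (4.3219 − 3.3219) = 129.000 ms/bit
  a = 775 − 129.000 × 3.3219 = 346.471 ms
Then RT(24) = 346.471 + 129.000 × log₂ 24 = 346.471 + 129.000 × 4.5850 ≈ 937.931 ms.

937.9 ms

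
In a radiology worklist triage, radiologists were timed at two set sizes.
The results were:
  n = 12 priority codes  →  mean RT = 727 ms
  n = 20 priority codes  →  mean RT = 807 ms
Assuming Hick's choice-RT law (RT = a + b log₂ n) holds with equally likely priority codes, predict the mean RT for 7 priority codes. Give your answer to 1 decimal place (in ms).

642.6 ms

RT is linear in log₂ n, so two points fix the line:
  b = (807 − 727) / (log₂ 20 − log₂ 12) = 80 / (4.3219 − 3.5850) = 108.553 ms/bit
  a = 727 − 108.553 × 3.5850 = 337.841 ms
Then RT(7) = 337.841 + 108.553 × log₂ 7 = 337.841 + 108.553 × 2.8074 ≈ 642.588 ms.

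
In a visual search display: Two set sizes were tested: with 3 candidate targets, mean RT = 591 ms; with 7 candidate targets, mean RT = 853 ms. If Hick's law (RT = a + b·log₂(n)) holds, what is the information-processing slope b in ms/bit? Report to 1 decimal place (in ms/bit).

214.3 ms/bit

Slope: b = (853 − 591) / (log₂ 7 − log₂ 3) = 262/1.2224 = 214.334 ms/bit.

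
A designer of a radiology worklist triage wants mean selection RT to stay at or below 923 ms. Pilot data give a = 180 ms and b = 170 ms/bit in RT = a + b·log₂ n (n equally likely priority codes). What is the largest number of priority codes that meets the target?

20

Information budget: (923 − 180)/170 = 4.3706 bits, so n ≤ 2^4.3706 = 20.686 → at most 20.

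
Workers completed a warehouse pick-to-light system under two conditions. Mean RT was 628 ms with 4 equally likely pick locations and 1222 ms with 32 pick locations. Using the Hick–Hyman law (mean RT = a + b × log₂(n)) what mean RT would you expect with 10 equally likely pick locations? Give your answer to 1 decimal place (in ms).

889.7 ms

With log₂ n on the abscissa the relation is linear; from the two conditions:
  b = (1222 − 628) / (log₂ 32 − log₂ 4) = 594 / (5 − 2) = 198.000 ms/bit
  a = 628 − 198.000 × 2 = 232.000 ms
Then RT(10) = 232.000 + 198.000 × log₂ 10 = 232.000 + 198.000 × 3.3219 ≈ 889.742 ms.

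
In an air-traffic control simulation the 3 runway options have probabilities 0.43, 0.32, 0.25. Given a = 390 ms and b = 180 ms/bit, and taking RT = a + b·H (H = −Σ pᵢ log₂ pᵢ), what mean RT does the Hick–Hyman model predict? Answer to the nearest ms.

669 ms

H = 0.43·log₂(1/0.43) + 0.32·log₂(1/0.32) + 0.25·log₂(1/0.25) = 1.5496 bits.
RT = 390 + 180 × 1.5496 = 668.93 ms.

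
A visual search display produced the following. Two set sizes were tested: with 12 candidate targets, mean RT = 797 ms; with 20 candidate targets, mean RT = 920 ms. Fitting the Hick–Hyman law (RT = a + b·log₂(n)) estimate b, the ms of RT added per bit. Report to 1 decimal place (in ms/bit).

Slope: b = (920 − 797) / (log₂ 20 − log₂ 12) = 123/0.7370 = 166.901 ms/bit.

166.9 ms/bit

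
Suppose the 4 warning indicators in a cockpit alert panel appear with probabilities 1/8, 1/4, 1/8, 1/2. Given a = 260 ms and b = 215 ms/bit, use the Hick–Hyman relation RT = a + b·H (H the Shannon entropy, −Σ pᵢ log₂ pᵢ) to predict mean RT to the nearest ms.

Each term −pᵢ log₂ pᵢ: 0.125·3 + 0.25·2 + 0.125·3 + 0.5·1; summed, H = 1.750 bits.
Mean RT = a + bH = 260 + 215·1.750 = 636.25 ms.

636 ms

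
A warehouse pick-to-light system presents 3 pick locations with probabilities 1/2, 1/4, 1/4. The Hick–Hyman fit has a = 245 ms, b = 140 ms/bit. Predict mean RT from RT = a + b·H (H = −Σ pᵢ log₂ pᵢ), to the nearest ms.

H = −Σ pᵢ log₂ pᵢ = 0.5·1 + 0.25·2 + 0.25·2 = 1.500 bits.
RT = 245 + 140 × 1.500 = 455.00 ms.

455 ms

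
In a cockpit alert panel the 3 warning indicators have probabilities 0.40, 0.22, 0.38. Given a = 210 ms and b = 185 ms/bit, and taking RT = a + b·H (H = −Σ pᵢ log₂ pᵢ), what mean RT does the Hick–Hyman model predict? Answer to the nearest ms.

H = 0.40·log₂(1/0.40) + 0.22·log₂(1/0.22) + 0.38·log₂(1/0.38) = 1.5398 bits.
RT = 210 + 185 × 1.5398 = 494.86 ms.

495 ms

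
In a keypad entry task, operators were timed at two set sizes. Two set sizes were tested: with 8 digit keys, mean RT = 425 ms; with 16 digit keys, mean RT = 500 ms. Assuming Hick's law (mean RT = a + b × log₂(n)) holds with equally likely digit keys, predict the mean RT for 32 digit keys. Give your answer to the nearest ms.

575 ms

With log₂ n on the abscissa the relation is linear; from the two conditions:
  b = (500 − 425) / (log₂ 16 − log₂ 8) = 75 / (4 − 3) = 75 ms/bit
  a = 425 − 75 × 3 = 200 ms
Then RT(32) = 200 + 75 × log₂ 32 = 200 + 75 × 5 ≈ 575.000 ms.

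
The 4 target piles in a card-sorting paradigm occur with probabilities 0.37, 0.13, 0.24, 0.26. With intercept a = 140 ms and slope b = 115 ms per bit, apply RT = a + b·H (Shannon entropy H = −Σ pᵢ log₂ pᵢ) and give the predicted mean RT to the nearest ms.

H = 0.37·log₂(1/0.37) + 0.13·log₂(1/0.13) + 0.24·log₂(1/0.24) + 0.26·log₂(1/0.26) = 1.9128 bits.
RT = 140 + 115 × 1.9128 = 359.97 ms.

360 ms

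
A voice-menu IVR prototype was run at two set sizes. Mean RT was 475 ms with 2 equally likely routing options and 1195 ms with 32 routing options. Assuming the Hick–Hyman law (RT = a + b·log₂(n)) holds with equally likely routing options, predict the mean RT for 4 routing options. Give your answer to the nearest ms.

Solve the two-equation system in a and b:
  b = (1195 − 475) / (log₂ 32 − log₂ 2) = 720 / (5 − 1) = 180 ms/bit
  a = 475 − 180 × 1 = 295 ms
Then RT(4) = 295 + 180 × log₂ 4 = 295 + 180 × 2 ≈ 655.000 ms.

655 ms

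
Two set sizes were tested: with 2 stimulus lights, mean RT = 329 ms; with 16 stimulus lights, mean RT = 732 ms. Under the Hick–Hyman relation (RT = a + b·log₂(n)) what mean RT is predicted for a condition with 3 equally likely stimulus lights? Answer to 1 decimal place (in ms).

With log₂ n on the abscissa the relation is linear; from the two conditions:
  b = (732 − 329) / (log₂ 16 − log₂ 2) = 403 / (4 − 1) = 134.333 ms/bit
  a = 329 − 134.333 × 1 = 194.667 ms
Then RT(3) = 194.667 + 134.333 × log₂ 3 = 194.667 + 134.333 × 1.5850 ≈ 407.580 ms.

407.6 ms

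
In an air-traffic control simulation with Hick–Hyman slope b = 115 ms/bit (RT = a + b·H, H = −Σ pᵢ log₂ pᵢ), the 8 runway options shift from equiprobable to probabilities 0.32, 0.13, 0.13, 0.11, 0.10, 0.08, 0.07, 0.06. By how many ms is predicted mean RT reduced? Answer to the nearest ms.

26 ms

Equiprobable entropy H₀ = log₂ 8 = 3.0000 bits.
Skewed entropy H = −Σ pᵢ log₂ pᵢ = 2.7774 bits.
ΔRT = b·(H₀ − H) = 115 × 0.2226 = 25.60 ms.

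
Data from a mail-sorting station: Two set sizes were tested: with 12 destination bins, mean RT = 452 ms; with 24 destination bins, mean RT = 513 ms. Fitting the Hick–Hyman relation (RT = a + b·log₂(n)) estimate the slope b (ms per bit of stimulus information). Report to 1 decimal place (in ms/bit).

b = (RT₂ − RT₁)/(log₂ n₂ − log₂ n₁) = (513 − 452)/(4.5850 − 3.5850) = 61.000 ms/bit.

61.0 ms/bit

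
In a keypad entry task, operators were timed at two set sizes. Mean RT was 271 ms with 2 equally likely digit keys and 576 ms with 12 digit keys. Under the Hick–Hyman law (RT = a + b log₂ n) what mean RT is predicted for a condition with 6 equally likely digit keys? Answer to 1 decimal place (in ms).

Solve the two-equation system in a and b:
  b = (576 − 271) / (log₂ 12 − log₂ 2) = 305 / (3.5850 − 1) = 117.990 ms/bit
  a = 271 − 117.990 × 1 = 153.010 ms
Then RT(6) = 153.010 + 117.990 × log₂ 6 = 153.010 + 117.990 × 2.5850 ≈ 458.010 ms.

458.0 ms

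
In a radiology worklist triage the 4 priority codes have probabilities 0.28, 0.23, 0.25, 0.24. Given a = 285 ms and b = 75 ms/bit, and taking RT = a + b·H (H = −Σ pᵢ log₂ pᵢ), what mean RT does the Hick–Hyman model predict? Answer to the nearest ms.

H = 0.28·log₂(1/0.28) + 0.23·log₂(1/0.23) + 0.25·log₂(1/0.25) + 0.24·log₂(1/0.24) = 1.9960 bits.
RT = 285 + 75 × 1.9960 = 434.70 ms.

435 ms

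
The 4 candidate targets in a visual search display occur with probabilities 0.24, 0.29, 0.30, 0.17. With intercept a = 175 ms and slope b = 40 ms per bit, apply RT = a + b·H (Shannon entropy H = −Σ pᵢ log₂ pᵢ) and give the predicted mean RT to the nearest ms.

H = 0.24·log₂(1/0.24) + 0.29·log₂(1/0.29) + 0.30·log₂(1/0.30) + 0.17·log₂(1/0.17) = 1.9677 bits.
RT = 175 + 40 × 1.9677 = 253.71 ms.

254 ms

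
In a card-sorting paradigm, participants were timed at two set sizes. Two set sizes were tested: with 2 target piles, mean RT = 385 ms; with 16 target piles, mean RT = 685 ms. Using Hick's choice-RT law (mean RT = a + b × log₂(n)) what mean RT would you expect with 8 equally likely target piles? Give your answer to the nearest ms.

585 ms

With log₂ n on the abscissa the relation is linear; from the two conditions:
  b = (685 − 385) / (log₂ 16 − log₂ 2) = 300 / (4 − 1) = 100 ms/bit
  a = 385 − 100 × 1 = 285 ms
Then RT(8) = 285 + 100 × log₂ 8 = 285 + 100 × 3 ≈ 585.000 ms.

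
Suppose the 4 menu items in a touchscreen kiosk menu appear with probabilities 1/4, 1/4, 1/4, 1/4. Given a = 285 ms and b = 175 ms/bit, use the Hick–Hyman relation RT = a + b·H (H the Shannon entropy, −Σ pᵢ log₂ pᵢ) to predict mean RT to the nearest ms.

H = −Σ pᵢ log₂ pᵢ = 0.25·2 + 0.25·2 + 0.25·2 + 0.25·2 = 2.000 bits.
RT = 285 + 175 × 2.000 = 635.00 ms.

635 ms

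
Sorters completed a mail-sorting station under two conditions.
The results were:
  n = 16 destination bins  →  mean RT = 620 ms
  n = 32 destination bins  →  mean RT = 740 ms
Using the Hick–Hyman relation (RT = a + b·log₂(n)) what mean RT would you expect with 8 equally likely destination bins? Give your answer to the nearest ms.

With log₂ n on the abscissa the relation is linear; from the two conditions:
  b = (740 − 620) / (log₂ 32 − log₂ 16) = 120 / (5 − 4) = 120 ms/bit
  a = 620 − 120 × 4 = 140 ms
Then RT(8) = 140 + 120 × log₂ 8 = 140 + 120 × 3 ≈ 500.000 ms.

500 ms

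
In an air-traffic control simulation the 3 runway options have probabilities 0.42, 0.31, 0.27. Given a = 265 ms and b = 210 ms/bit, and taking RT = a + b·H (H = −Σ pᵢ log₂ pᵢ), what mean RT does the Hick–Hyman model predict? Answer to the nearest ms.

592 ms

H = 0.42·log₂(1/0.42) + 0.31·log₂(1/0.31) + 0.27·log₂(1/0.27) = 1.5595 bits.
RT = 265 + 210 × 1.5595 = 592.49 ms.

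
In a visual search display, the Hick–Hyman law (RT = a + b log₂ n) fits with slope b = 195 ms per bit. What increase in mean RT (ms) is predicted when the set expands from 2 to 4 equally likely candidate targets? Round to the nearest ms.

195 ms

The intercept a cancels: ΔRT = b·(log₂ n₂ − log₂ n₁) = b·log₂(n₂/n₁).
log₂(4) − log₂(2) = log₂(4/2) = log₂(2) = 1.
ΔRT = 195 × 1.0000 = 195.000 ms.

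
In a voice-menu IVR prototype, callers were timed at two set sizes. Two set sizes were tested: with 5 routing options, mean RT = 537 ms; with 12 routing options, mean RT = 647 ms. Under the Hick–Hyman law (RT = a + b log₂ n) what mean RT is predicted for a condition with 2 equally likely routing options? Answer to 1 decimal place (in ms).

421.9 ms

With log₂ n on the abscissa the relation is linear; from the two conditions:
  b = (647 − 537) / (log₂ 12 − log₂ 5) = 110 / (3.5850 − 2.3219) = 87.092 ms/bit
  a = 537 − 87.092 × 2.3219 = 334.779 ms
Then RT(2) = 334.779 + 87.092 × log₂ 2 = 334.779 + 87.092 × 1 ≈ 421.871 ms.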